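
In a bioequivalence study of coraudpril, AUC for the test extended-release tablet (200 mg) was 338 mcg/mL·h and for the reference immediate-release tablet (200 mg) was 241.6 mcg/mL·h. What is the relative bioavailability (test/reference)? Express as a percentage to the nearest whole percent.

F_rel = (AUC_test/D_test) / (AUC_ref/D_ref)
      = (338/200) / (241.6/200)
      = 1.69 / 1.208 = 1.3990 = 139.90%

F_rel = 140%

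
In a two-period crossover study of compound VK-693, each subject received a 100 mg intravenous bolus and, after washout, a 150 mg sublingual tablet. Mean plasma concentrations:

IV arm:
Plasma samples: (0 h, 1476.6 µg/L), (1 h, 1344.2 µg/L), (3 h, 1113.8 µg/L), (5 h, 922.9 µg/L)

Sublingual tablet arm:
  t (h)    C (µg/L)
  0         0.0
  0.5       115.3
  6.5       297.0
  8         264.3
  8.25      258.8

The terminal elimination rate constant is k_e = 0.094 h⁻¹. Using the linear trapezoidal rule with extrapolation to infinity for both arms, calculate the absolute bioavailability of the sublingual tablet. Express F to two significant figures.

F = 0.19

Trapezoidal AUC_0→5 (IV):
  [0→1]: (1476.6+1344.2)/2 × 1 = 1410.4
  [1→3]: (1344.2+1113.8)/2 × 2 = 2458.0
  [3→5]: (1113.8+922.9)/2 × 2 = 2036.7
  Sum = 5905.1 µg/L·h
IV tail: 922.9/0.094 = 9818.085; AUC_iv,0→∞ = 5905.1 + 9818.085 = 15723.185 µg/L·h
Trapezoidal AUC_0→8.25 (sublingual tablet):
  [0→0.5]: (0.0+115.3)/2 × 0.5 = 28.825
  [0.5→6.5]: (115.3+297.0)/2 × 6 = 1236.9
  [6.5→8]: (297.0+264.3)/2 × 1.5 = 420.975
  [8→8.25]: (264.3+258.8)/2 × 0.25 = 65.3875
  Sum = 1752.0875 µg/L·h
sublingual tablet tail: 258.8/0.094 = 2753.191; AUC_ev,0→∞ = 1752.0875 + 2753.191 = 4505.2785 µg/L·h
F = (AUC_ev/D_ev)/(AUC_iv/D_iv) = (4505.2785/150)/(15723.185/100) = 30.03519/157.23185 = 0.1910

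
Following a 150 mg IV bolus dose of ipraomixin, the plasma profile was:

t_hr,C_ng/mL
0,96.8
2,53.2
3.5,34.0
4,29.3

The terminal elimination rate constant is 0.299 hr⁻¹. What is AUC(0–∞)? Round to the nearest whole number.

AUC = 329 ng/mL·hr

Trapezoidal AUC_0→4:
  [0→2]: (96.8+53.2)/2 × 2 = 150.0
  [2→3.5]: (53.2+34.0)/2 × 1.5 = 65.4
  [3.5→4]: (34.0+29.3)/2 × 0.5 = 15.825
  Sum = 231.225 ng/mL·hr
Extrapolated tail: C_last / k_e = 29.3 / 0.299 = 97.993
AUC_0→∞ = 231.225 + 97.993 = 329.218 ng/mL·hr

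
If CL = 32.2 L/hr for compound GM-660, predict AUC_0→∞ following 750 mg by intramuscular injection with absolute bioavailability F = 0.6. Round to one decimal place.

AUC = 14.0 mg/L·hr

AUC_0→∞ = F × Dose / CL
        = 0.6 × 750 / 32.2 = 13.9752 mg/L·hr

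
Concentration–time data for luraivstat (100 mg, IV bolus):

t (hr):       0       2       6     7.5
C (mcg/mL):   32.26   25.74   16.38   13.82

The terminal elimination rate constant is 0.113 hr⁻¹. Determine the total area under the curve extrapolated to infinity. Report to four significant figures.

AUC = 287.2 mcg/mL·hr

Trapezoidal AUC_0→7.5:
  [0→2]: (32.26+25.74)/2 × 2 = 58.0
  [2→6]: (25.74+16.38)/2 × 4 = 84.24
  [6→7.5]: (16.38+13.82)/2 × 1.5 = 22.65
  Sum = 164.89 mcg/mL·hr
Extrapolated tail: C_last / k_e = 13.82 / 0.113 = 122.301
AUC_0→∞ = 164.89 + 122.301 = 287.191 mcg/mL·hr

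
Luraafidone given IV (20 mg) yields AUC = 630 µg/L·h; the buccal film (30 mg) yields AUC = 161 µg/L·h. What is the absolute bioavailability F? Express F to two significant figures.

F = (AUC_ev / D_ev) / (AUC_iv / D_iv)
  = (161/30) / (630/20)
  = 5.36667 / 31.5 = 0.1704

F = 0.17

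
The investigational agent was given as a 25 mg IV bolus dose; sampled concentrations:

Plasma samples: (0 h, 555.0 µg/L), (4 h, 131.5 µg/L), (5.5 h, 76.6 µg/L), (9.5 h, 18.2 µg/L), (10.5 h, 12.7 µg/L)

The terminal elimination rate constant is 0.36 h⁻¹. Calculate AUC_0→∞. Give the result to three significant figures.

AUC = 1770 µg/L·h

Trapezoidal AUC_0→10.5:
  [0→4]: (555.0+131.5)/2 × 4 = 1373.0
  [4→5.5]: (131.5+76.6)/2 × 1.5 = 156.075
  [5.5→9.5]: (76.6+18.2)/2 × 4 = 189.6
  [9.5→10.5]: (18.2+12.7)/2 × 1 = 15.45
  Sum = 1734.125 µg/L·h
Extrapolated tail: C_last / k_e = 12.7 / 0.36 = 35.278
AUC_0→∞ = 1734.125 + 35.278 = 1769.403 µg/L·h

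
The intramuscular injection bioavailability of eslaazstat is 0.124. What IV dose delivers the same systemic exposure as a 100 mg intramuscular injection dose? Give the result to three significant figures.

Systemic exposure from an extravascular dose = F × D_ev, so the equivalent IV dose is F × D_ev.
D_iv = F × D_ev = 0.124 × 100 = 12.4 mg

D_iv = 12.4 mg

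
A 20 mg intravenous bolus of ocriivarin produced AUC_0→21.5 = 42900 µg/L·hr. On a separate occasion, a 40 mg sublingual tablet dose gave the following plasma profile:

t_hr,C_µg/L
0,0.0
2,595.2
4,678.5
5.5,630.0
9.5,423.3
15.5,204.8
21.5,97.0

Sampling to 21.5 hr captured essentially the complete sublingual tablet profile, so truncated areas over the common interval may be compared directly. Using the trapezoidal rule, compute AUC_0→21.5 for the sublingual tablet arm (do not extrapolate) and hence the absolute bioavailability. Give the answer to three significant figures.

F = 0.0903

Trapezoidal AUC_0→21.5 (sublingual tablet):
  [0→2]: (0.0+595.2)/2 × 2 = 595.2
  [2→4]: (595.2+678.5)/2 × 2 = 1273.7
  [4→5.5]: (678.5+630.0)/2 × 1.5 = 981.375
  [5.5→9.5]: (630.0+423.3)/2 × 4 = 2106.6
  [9.5→15.5]: (423.3+204.8)/2 × 6 = 1884.3
  [15.5→21.5]: (204.8+97.0)/2 × 6 = 905.4
  Sum = 7746.575 µg/L·hr
F = (AUC_ev/D_ev)/(AUC_iv/D_iv) = (7746.575/40)/(42900/20) = 193.664/2145 = 0.0903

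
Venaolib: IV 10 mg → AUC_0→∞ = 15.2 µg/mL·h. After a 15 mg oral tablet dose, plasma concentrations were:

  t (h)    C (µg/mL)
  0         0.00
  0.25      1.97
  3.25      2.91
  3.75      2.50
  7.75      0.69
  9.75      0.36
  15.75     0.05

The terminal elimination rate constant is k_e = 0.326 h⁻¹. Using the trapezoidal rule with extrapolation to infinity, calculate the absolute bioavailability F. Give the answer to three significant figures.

Trapezoidal AUC_0→15.75 (oral tablet):
  [0→0.25]: (0.00+1.97)/2 × 0.25 = 0.24625
  [0.25→3.25]: (1.97+2.91)/2 × 3 = 7.32
  [3.25→3.75]: (2.91+2.50)/2 × 0.5 = 1.3525
  [3.75→7.75]: (2.50+0.69)/2 × 4 = 6.38
  [7.75→9.75]: (0.69+0.36)/2 × 2 = 1.05
  [9.75→15.75]: (0.36+0.05)/2 × 6 = 1.23
  Sum = 17.57875 µg/mL·h
Tail: C_last/k_e = 0.05/0.326 = 0.153
AUC_0→∞ (oral tablet) = 17.57875 + 0.153 = 17.73175 µg/mL·h
F = (AUC_ev/D_ev)/(AUC_iv/D_iv) = (17.73175/15)/(15.2/10) = 1.18212/1.52 = 0.7777

F = 0.778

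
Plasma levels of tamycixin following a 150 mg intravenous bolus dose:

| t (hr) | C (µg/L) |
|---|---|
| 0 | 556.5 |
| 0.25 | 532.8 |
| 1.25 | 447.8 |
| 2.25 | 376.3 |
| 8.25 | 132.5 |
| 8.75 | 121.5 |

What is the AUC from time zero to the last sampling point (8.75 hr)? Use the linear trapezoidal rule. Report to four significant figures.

AUC = 2628 µg/L·hr

Trapezoidal AUC_0→8.75:
  [0→0.25]: (556.5+532.8)/2 × 0.25 = 136.1625
  [0.25→1.25]: (532.8+447.8)/2 × 1 = 490.3
  [1.25→2.25]: (447.8+376.3)/2 × 1 = 412.05
  [2.25→8.25]: (376.3+132.5)/2 × 6 = 1526.4
  [8.25→8.75]: (132.5+121.5)/2 × 0.5 = 63.5
  Sum = 2628.4125 µg/L·hr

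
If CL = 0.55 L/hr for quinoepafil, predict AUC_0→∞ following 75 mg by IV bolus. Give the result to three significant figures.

AUC_0→∞ = Dose_iv / CL
        = 75 / 0.55 = 136.364 mg/L·hr

AUC = 136 mg/L·hr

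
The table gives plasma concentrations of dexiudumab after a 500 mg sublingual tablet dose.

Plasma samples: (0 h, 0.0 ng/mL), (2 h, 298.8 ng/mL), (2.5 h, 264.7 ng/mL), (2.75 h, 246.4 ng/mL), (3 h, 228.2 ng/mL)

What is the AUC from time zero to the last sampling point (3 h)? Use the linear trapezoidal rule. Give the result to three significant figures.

AUC = 563 ng/mL·h

Trapezoidal AUC_0→3:
  [0→2]: (0.0+298.8)/2 × 2 = 298.8
  [2→2.5]: (298.8+264.7)/2 × 0.5 = 140.875
  [2.5→2.75]: (264.7+246.4)/2 × 0.25 = 63.8875
  [2.75→3]: (246.4+228.2)/2 × 0.25 = 59.325
  Sum = 562.8875 ng/mL·h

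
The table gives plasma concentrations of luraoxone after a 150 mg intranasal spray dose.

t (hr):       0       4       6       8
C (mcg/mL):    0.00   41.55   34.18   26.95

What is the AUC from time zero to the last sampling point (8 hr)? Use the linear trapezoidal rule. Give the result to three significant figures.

AUC = 220 mcg/mL·hr

Trapezoidal AUC_0→8:
  [0→4]: (0.00+41.55)/2 × 4 = 83.1
  [4→6]: (41.55+34.18)/2 × 2 = 75.73
  [6→8]: (34.18+26.95)/2 × 2 = 61.13
  Sum = 219.96 mcg/mL·hr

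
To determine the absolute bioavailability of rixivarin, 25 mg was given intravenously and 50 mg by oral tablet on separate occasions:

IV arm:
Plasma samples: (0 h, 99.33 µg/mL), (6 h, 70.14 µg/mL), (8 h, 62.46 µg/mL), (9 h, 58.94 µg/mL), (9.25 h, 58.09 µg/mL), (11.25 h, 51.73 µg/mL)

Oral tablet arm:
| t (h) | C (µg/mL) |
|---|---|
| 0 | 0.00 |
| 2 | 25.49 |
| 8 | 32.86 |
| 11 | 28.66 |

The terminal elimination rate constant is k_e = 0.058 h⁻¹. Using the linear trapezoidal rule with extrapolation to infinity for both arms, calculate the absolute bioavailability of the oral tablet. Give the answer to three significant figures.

Trapezoidal AUC_0→11.25 (IV):
  [0→6]: (99.33+70.14)/2 × 6 = 508.41
  [6→8]: (70.14+62.46)/2 × 2 = 132.6
  [8→9]: (62.46+58.94)/2 × 1 = 60.7
  [9→9.25]: (58.94+58.09)/2 × 0.25 = 14.62875
  [9.25→11.25]: (58.09+51.73)/2 × 2 = 109.82
  Sum = 826.15875 µg/mL·h
IV tail: 51.73/0.058 = 891.897; AUC_iv,0→∞ = 826.15875 + 891.897 = 1718.05575 µg/mL·h
Trapezoidal AUC_0→11 (oral tablet):
  [0→2]: (0.00+25.49)/2 × 2 = 25.49
  [2→8]: (25.49+32.86)/2 × 6 = 175.05
  [8→11]: (32.86+28.66)/2 × 3 = 92.28
  Sum = 292.82 µg/mL·h
oral tablet tail: 28.66/0.058 = 494.138; AUC_ev,0→∞ = 292.82 + 494.138 = 786.958 µg/mL·h
F = (AUC_ev/D_ev)/(AUC_iv/D_iv) = (786.958/50)/(1718.05575/25) = 15.73916/68.72223 = 0.2290

F = 0.229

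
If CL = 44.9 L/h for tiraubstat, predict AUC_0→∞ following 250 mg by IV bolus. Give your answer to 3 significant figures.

AUC = 5.57 mg/L·h

AUC_0→∞ = Dose_iv / CL
        = 250 / 44.9 = 5.56793 mg/L·h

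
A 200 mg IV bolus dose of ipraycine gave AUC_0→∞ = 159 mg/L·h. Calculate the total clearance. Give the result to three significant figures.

CL = 1.26 L/h

CL = Dose_iv / AUC_0→∞
   = 200 / 159 = 1.25786 L/h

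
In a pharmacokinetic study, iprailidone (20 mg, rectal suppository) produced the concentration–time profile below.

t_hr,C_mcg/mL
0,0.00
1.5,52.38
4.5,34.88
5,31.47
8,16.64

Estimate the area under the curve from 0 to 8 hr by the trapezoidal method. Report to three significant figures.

Trapezoidal AUC_0→8:
  [0→1.5]: (0.00+52.38)/2 × 1.5 = 39.285
  [1.5→4.5]: (52.38+34.88)/2 × 3 = 130.89
  [4.5→5]: (34.88+31.47)/2 × 0.5 = 16.5875
  [5→8]: (31.47+16.64)/2 × 3 = 72.165
  Sum = 258.9275 mcg/mL·hr

AUC = 259 mcg/mL·hr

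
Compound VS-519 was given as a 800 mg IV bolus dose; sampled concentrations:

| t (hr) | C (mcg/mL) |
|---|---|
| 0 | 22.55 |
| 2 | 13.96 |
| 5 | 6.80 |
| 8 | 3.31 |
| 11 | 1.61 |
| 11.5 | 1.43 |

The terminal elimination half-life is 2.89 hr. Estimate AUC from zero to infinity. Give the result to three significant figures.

Trapezoidal AUC_0→11.5:
  [0→2]: (22.55+13.96)/2 × 2 = 36.51
  [2→5]: (13.96+6.80)/2 × 3 = 31.14
  [5→8]: (6.80+3.31)/2 × 3 = 15.165
  [8→11]: (3.31+1.61)/2 × 3 = 7.38
  [11→11.5]: (1.61+1.43)/2 × 0.5 = 0.76
  Sum = 90.955 mcg/mL·hr
k_e = ln2 / t½ = 0.693147 / 2.89 = 0.2398 hr^-1
Extrapolated tail: C_last / k_e = 1.43 / 0.2398 = 5.963
AUC_0→∞ = 90.955 + 5.963 = 96.918 mcg/mL·hr

AUC = 96.9 mcg/mL·hr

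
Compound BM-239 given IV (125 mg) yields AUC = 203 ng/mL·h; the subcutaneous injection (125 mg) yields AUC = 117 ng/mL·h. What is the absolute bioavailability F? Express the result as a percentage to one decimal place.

F = 57.6%

F = (AUC_ev / D_ev) / (AUC_iv / D_iv)
  = (117/125) / (203/125)
  = 0.936 / 1.624 = 0.5764
  = 57.64%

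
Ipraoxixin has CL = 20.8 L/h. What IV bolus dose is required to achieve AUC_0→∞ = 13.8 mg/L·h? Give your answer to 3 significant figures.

Dose_iv = CL × AUC_0→∞
     = 20.8 × 13.8 = 287.04 mg

Dose = 287 mg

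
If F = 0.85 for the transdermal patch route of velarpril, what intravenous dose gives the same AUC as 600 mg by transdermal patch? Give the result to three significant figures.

Systemic exposure from an extravascular dose = F × D_ev, so the equivalent IV dose is F × D_ev.
D_iv = F × D_ev = 0.85 × 600 = 510 mg

D_iv = 510 mg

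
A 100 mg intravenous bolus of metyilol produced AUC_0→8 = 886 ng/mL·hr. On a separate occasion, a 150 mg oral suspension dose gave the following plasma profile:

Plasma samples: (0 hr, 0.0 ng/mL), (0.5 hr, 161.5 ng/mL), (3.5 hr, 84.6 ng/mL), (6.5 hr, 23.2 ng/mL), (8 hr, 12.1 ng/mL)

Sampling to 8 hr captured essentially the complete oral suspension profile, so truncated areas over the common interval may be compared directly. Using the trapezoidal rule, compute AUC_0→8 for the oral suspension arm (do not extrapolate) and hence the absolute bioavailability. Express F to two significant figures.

F = 0.45

Trapezoidal AUC_0→8 (oral suspension):
  [0→0.5]: (0.0+161.5)/2 × 0.5 = 40.375
  [0.5→3.5]: (161.5+84.6)/2 × 3 = 369.15
  [3.5→6.5]: (84.6+23.2)/2 × 3 = 161.7
  [6.5→8]: (23.2+12.1)/2 × 1.5 = 26.475
  Sum = 597.7 ng/mL·hr
F = (AUC_ev/D_ev)/(AUC_iv/D_iv) = (597.7/150)/(886/100) = 3.98467/8.86 = 0.4497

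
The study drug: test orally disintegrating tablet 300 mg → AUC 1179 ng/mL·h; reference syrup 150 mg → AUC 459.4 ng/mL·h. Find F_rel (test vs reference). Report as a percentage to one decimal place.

F_rel = 128.3%

F_rel = (AUC_test/D_test) / (AUC_ref/D_ref)
      = (1179/300) / (459.4/150)
      = 3.93 / 3.06267 = 1.2832 = 128.32%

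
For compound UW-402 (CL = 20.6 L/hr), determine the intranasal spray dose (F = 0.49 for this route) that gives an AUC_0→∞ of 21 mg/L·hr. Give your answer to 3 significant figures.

Dose = 883 mg

Dose = CL × AUC_0→∞ / F
     = 20.6 × 21 / 0.49 = 882.857 mg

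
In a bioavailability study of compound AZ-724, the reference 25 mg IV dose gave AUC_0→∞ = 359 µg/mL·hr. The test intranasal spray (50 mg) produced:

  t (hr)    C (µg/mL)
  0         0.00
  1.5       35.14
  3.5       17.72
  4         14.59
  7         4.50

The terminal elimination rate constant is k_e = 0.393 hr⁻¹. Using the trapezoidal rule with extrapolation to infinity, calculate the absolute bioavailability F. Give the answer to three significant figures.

Trapezoidal AUC_0→7 (intranasal spray):
  [0→1.5]: (0.00+35.14)/2 × 1.5 = 26.355
  [1.5→3.5]: (35.14+17.72)/2 × 2 = 52.86
  [3.5→4]: (17.72+14.59)/2 × 0.5 = 8.0775
  [4→7]: (14.59+4.50)/2 × 3 = 28.635
  Sum = 115.9275 µg/mL·hr
Tail: C_last/k_e = 4.50/0.393 = 11.450
AUC_0→∞ (intranasal spray) = 115.9275 + 11.450 = 127.3775 µg/mL·hr
F = (AUC_ev/D_ev)/(AUC_iv/D_iv) = (127.3775/50)/(359/25) = 2.54755/14.36 = 0.1774

F = 0.177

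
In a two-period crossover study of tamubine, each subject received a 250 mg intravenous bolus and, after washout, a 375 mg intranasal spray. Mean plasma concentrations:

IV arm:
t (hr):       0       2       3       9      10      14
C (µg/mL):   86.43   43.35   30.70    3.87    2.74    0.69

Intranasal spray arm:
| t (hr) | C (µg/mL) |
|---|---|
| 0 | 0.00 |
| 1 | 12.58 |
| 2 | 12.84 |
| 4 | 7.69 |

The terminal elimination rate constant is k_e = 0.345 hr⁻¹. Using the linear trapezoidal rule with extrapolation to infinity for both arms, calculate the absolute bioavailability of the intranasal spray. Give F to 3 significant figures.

Trapezoidal AUC_0→14 (IV):
  [0→2]: (86.43+43.35)/2 × 2 = 129.78
  [2→3]: (43.35+30.70)/2 × 1 = 37.025
  [3→9]: (30.70+3.87)/2 × 6 = 103.71
  [9→10]: (3.87+2.74)/2 × 1 = 3.305
  [10→14]: (2.74+0.69)/2 × 4 = 6.86
  Sum = 280.68 µg/mL·hr
IV tail: 0.69/0.345 = 2.000; AUC_iv,0→∞ = 280.68 + 2.000 = 282.68 µg/mL·hr
Trapezoidal AUC_0→4 (intranasal spray):
  [0→1]: (0.00+12.58)/2 × 1 = 6.29
  [1→2]: (12.58+12.84)/2 × 1 = 12.71
  [2→4]: (12.84+7.69)/2 × 2 = 20.53
  Sum = 39.53 µg/mL·hr
intranasal spray tail: 7.69/0.345 = 22.290; AUC_ev,0→∞ = 39.53 + 22.290 = 61.82 µg/mL·hr
F = (AUC_ev/D_ev)/(AUC_iv/D_iv) = (61.82/375)/(282.68/250) = 0.164853/1.13072 = 0.1458

F = 0.146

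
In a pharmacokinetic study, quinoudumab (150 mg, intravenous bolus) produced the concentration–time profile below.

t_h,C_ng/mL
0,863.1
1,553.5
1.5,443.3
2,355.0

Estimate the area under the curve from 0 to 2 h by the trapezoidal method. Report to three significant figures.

AUC = 1160 ng/mL·h

Trapezoidal AUC_0→2:
  [0→1]: (863.1+553.5)/2 × 1 = 708.3
  [1→1.5]: (553.5+443.3)/2 × 0.5 = 249.2
  [1.5→2]: (443.3+355.0)/2 × 0.5 = 199.575
  Sum = 1157.075 ng/mL·h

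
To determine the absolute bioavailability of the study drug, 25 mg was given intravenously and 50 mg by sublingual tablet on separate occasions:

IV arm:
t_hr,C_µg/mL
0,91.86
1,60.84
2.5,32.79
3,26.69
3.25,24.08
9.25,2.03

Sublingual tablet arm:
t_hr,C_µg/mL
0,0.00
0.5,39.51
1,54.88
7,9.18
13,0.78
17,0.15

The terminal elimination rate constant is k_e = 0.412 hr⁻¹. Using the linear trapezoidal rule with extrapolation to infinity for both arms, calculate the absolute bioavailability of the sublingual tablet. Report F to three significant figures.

Trapezoidal AUC_0→9.25 (IV):
  [0→1]: (91.86+60.84)/2 × 1 = 76.35
  [1→2.5]: (60.84+32.79)/2 × 1.5 = 70.2225
  [2.5→3]: (32.79+26.69)/2 × 0.5 = 14.87
  [3→3.25]: (26.69+24.08)/2 × 0.25 = 6.34625
  [3.25→9.25]: (24.08+2.03)/2 × 6 = 78.33
  Sum = 246.11875 µg/mL·hr
IV tail: 2.03/0.412 = 4.927; AUC_iv,0→∞ = 246.11875 + 4.927 = 251.04575 µg/mL·hr
Trapezoidal AUC_0→17 (sublingual tablet):
  [0→0.5]: (0.00+39.51)/2 × 0.5 = 9.8775
  [0.5→1]: (39.51+54.88)/2 × 0.5 = 23.5975
  [1→7]: (54.88+9.18)/2 × 6 = 192.18
  [7→13]: (9.18+0.78)/2 × 6 = 29.88
  [13→17]: (0.78+0.15)/2 × 4 = 1.86
  Sum = 257.395 µg/mL·hr
sublingual tablet tail: 0.15/0.412 = 0.364; AUC_ev,0→∞ = 257.395 + 0.364 = 257.759 µg/mL·hr
F = (AUC_ev/D_ev)/(AUC_iv/D_iv) = (257.759/50)/(251.04575/25) = 5.15518/10.04183 = 0.5134

F = 0.513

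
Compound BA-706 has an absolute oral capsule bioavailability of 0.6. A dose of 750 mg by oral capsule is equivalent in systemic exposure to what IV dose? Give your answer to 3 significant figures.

D_iv = 450 mg

Systemic exposure from an extravascular dose = F × D_ev, so the equivalent IV dose is F × D_ev.
D_iv = F × D_ev = 0.6 × 750 = 450 mg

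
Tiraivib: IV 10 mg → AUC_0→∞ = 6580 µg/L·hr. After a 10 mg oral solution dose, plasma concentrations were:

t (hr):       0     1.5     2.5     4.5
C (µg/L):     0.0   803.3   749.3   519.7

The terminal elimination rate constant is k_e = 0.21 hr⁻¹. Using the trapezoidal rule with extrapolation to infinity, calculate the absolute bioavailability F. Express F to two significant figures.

Trapezoidal AUC_0→4.5 (oral solution):
  [0→1.5]: (0.0+803.3)/2 × 1.5 = 602.475
  [1.5→2.5]: (803.3+749.3)/2 × 1 = 776.3
  [2.5→4.5]: (749.3+519.7)/2 × 2 = 1269.0
  Sum = 2647.775 µg/L·hr
Tail: C_last/k_e = 519.7/0.21 = 2474.762
AUC_0→∞ (oral solution) = 2647.775 + 2474.762 = 5122.537 µg/L·hr
F = (AUC_ev/D_ev)/(AUC_iv/D_iv) = (5122.537/10)/(6580/10) = 512.2537/658 = 0.7785

F = 0.78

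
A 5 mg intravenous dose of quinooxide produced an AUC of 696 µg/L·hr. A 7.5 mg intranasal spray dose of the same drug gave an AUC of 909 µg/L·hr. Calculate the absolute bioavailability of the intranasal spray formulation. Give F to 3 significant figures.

F = (AUC_ev / D_ev) / (AUC_iv / D_iv)
  = (909/7.5) / (696/5)
  = 121.2 / 139.2 = 0.8707

F = 0.871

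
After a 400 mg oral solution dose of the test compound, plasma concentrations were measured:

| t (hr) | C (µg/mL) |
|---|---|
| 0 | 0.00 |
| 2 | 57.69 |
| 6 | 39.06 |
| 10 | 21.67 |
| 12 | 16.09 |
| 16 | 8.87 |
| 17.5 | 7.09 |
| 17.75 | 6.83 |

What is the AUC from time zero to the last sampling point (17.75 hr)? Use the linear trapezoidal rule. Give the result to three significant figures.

Trapezoidal AUC_0→17.75:
  [0→2]: (0.00+57.69)/2 × 2 = 57.69
  [2→6]: (57.69+39.06)/2 × 4 = 193.5
  [6→10]: (39.06+21.67)/2 × 4 = 121.46
  [10→12]: (21.67+16.09)/2 × 2 = 37.76
  [12→16]: (16.09+8.87)/2 × 4 = 49.92
  [16→17.5]: (8.87+7.09)/2 × 1.5 = 11.97
  [17.5→17.75]: (7.09+6.83)/2 × 0.25 = 1.74
  Sum = 474.04 µg/mL·hr

AUC = 474 µg/mL·hr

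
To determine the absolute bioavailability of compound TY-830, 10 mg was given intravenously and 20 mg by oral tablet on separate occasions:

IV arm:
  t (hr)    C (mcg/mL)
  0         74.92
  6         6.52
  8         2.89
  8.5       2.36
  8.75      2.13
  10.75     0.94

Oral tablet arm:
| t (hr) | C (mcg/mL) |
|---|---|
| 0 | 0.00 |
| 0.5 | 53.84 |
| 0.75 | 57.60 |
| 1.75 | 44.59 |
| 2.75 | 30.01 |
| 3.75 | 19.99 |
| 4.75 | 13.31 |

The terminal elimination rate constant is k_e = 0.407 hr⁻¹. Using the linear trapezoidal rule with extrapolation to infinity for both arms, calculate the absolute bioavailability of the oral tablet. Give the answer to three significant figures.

Trapezoidal AUC_0→10.75 (IV):
  [0→6]: (74.92+6.52)/2 × 6 = 244.32
  [6→8]: (6.52+2.89)/2 × 2 = 9.41
  [8→8.5]: (2.89+2.36)/2 × 0.5 = 1.3125
  [8.5→8.75]: (2.36+2.13)/2 × 0.25 = 0.56125
  [8.75→10.75]: (2.13+0.94)/2 × 2 = 3.07
  Sum = 258.67375 mcg/mL·hr
IV tail: 0.94/0.407 = 2.310; AUC_iv,0→∞ = 258.67375 + 2.310 = 260.98375 mcg/mL·hr
Trapezoidal AUC_0→4.75 (oral tablet):
  [0→0.5]: (0.00+53.84)/2 × 0.5 = 13.46
  [0.5→0.75]: (53.84+57.60)/2 × 0.25 = 13.93
  [0.75→1.75]: (57.60+44.59)/2 × 1 = 51.095
  [1.75→2.75]: (44.59+30.01)/2 × 1 = 37.3
  [2.75→3.75]: (30.01+19.99)/2 × 1 = 25.0
  [3.75→4.75]: (19.99+13.31)/2 × 1 = 16.65
  Sum = 157.435 mcg/mL·hr
oral tablet tail: 13.31/0.407 = 32.703; AUC_ev,0→∞ = 157.435 + 32.703 = 190.138 mcg/mL·hr
F = (AUC_ev/D_ev)/(AUC_iv/D_iv) = (190.138/20)/(260.98375/10) = 9.5069/26.098375 = 0.3643

F = 0.364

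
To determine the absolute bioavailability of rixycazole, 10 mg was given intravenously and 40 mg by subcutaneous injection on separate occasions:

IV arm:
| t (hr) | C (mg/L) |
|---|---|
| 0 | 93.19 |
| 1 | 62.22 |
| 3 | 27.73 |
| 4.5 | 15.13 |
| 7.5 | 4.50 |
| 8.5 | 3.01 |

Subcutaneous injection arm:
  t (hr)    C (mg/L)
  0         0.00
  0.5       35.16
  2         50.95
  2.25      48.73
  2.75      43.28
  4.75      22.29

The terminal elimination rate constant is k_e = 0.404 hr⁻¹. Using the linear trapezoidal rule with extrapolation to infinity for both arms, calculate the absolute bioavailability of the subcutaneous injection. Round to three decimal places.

Trapezoidal AUC_0→8.5 (IV):
  [0→1]: (93.19+62.22)/2 × 1 = 77.705
  [1→3]: (62.22+27.73)/2 × 2 = 89.95
  [3→4.5]: (27.73+15.13)/2 × 1.5 = 32.145
  [4.5→7.5]: (15.13+4.50)/2 × 3 = 29.445
  [7.5→8.5]: (4.50+3.01)/2 × 1 = 3.755
  Sum = 233.0 mg/L·hr
IV tail: 3.01/0.404 = 7.450; AUC_iv,0→∞ = 233.0 + 7.450 = 240.45 mg/L·hr
Trapezoidal AUC_0→4.75 (subcutaneous injection):
  [0→0.5]: (0.00+35.16)/2 × 0.5 = 8.79
  [0.5→2]: (35.16+50.95)/2 × 1.5 = 64.5825
  [2→2.25]: (50.95+48.73)/2 × 0.25 = 12.46
  [2.25→2.75]: (48.73+43.28)/2 × 0.5 = 23.0025
  [2.75→4.75]: (43.28+22.29)/2 × 2 = 65.57
  Sum = 174.405 mg/L·hr
subcutaneous injection tail: 22.29/0.404 = 55.173; AUC_ev,0→∞ = 174.405 + 55.173 = 229.578 mg/L·hr
F = (AUC_ev/D_ev)/(AUC_iv/D_iv) = (229.578/40)/(240.45/10) = 5.73945/24.045 = 0.2387

F = 0.239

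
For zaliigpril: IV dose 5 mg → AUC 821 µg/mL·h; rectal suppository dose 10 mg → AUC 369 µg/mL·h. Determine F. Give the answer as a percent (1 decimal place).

F = 22.5%

F = (AUC_ev / D_ev) / (AUC_iv / D_iv)
  = (369/10) / (821/5)
  = 36.9 / 164.2 = 0.2247
  = 22.47%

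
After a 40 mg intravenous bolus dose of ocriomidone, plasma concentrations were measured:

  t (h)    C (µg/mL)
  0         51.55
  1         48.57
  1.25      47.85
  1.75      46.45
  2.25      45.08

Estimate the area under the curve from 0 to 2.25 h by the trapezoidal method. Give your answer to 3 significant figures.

Trapezoidal AUC_0→2.25:
  [0→1]: (51.55+48.57)/2 × 1 = 50.06
  [1→1.25]: (48.57+47.85)/2 × 0.25 = 12.0525
  [1.25→1.75]: (47.85+46.45)/2 × 0.5 = 23.575
  [1.75→2.25]: (46.45+45.08)/2 × 0.5 = 22.8825
  Sum = 108.57 µg/mL·h

AUC = 109 µg/mL·h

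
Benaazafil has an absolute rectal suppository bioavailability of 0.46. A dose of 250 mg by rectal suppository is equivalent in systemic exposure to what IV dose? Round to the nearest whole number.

D_iv = 115 mg

Systemic exposure from an extravascular dose = F × D_ev, so the equivalent IV dose is F × D_ev.
D_iv = F × D_ev = 0.46 × 250 = 115 mg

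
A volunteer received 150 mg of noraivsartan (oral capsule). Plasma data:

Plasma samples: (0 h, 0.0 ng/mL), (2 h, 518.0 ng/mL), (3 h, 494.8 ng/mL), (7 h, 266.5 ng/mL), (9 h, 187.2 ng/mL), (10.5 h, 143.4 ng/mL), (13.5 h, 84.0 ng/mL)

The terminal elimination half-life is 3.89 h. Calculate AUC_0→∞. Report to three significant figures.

Trapezoidal AUC_0→13.5:
  [0→2]: (0.0+518.0)/2 × 2 = 518.0
  [2→3]: (518.0+494.8)/2 × 1 = 506.4
  [3→7]: (494.8+266.5)/2 × 4 = 1522.6
  [7→9]: (266.5+187.2)/2 × 2 = 453.7
  [9→10.5]: (187.2+143.4)/2 × 1.5 = 247.95
  [10.5→13.5]: (143.4+84.0)/2 × 3 = 341.1
  Sum = 3589.75 ng/mL·h
k_e = ln2 / t½ = 0.693147 / 3.89 = 0.1782 h^-1
Extrapolated tail: C_last / k_e = 84.0 / 0.1782 = 471.380
AUC_0→∞ = 3589.75 + 471.380 = 4061.13 ng/mL·h

AUC = 4060 ng/mL·h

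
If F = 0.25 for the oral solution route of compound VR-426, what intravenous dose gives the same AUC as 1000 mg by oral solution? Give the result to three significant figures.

D_iv = 250 mg

Systemic exposure from an extravascular dose = F × D_ev, so the equivalent IV dose is F × D_ev.
D_iv = F × D_ev = 0.25 × 1000 = 250 mg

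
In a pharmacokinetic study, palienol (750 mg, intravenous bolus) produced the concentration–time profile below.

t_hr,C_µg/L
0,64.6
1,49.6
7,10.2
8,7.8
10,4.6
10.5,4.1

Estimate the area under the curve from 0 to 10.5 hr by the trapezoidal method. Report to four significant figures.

Trapezoidal AUC_0→10.5:
  [0→1]: (64.6+49.6)/2 × 1 = 57.1
  [1→7]: (49.6+10.2)/2 × 6 = 179.4
  [7→8]: (10.2+7.8)/2 × 1 = 9.0
  [8→10]: (7.8+4.6)/2 × 2 = 12.4
  [10→10.5]: (4.6+4.1)/2 × 0.5 = 2.175
  Sum = 260.075 µg/L·hr

AUC = 260.1 µg/L·hr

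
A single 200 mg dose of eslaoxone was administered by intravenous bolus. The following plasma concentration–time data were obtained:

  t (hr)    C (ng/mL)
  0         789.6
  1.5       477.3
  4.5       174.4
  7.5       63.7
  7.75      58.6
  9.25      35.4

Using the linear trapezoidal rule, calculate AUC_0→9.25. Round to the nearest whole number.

Trapezoidal AUC_0→9.25:
  [0→1.5]: (789.6+477.3)/2 × 1.5 = 950.175
  [1.5→4.5]: (477.3+174.4)/2 × 3 = 977.55
  [4.5→7.5]: (174.4+63.7)/2 × 3 = 357.15
  [7.5→7.75]: (63.7+58.6)/2 × 0.25 = 15.2875
  [7.75→9.25]: (58.6+35.4)/2 × 1.5 = 70.5
  Sum = 2370.6625 ng/mL·hr

AUC = 2371 ng/mL·hr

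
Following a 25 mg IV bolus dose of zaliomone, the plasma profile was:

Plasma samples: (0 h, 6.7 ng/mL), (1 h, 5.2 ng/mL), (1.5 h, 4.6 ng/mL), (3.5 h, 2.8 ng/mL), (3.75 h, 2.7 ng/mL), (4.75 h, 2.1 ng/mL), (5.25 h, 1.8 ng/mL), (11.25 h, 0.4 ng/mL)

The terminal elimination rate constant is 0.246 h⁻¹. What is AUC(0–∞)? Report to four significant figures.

Trapezoidal AUC_0→11.25:
  [0→1]: (6.7+5.2)/2 × 1 = 5.95
  [1→1.5]: (5.2+4.6)/2 × 0.5 = 2.45
  [1.5→3.5]: (4.6+2.8)/2 × 2 = 7.4
  [3.5→3.75]: (2.8+2.7)/2 × 0.25 = 0.6875
  [3.75→4.75]: (2.7+2.1)/2 × 1 = 2.4
  [4.75→5.25]: (2.1+1.8)/2 × 0.5 = 0.975
  [5.25→11.25]: (1.8+0.4)/2 × 6 = 6.6
  Sum = 26.4625 ng/mL·h
Extrapolated tail: C_last / k_e = 0.4 / 0.246 = 1.626
AUC_0→∞ = 26.4625 + 1.626 = 28.0885 ng/mL·h

AUC = 28.09 ng/mL·h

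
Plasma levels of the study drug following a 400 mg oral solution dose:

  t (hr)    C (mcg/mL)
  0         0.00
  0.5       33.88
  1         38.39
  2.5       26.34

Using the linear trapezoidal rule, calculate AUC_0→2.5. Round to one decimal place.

AUC = 75.1 mcg/mL·hr

Trapezoidal AUC_0→2.5:
  [0→0.5]: (0.00+33.88)/2 × 0.5 = 8.47
  [0.5→1]: (33.88+38.39)/2 × 0.5 = 18.0675
  [1→2.5]: (38.39+26.34)/2 × 1.5 = 48.5475
  Sum = 75.085 mcg/mL·hr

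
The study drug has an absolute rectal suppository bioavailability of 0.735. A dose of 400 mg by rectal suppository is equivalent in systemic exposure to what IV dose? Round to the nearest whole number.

Systemic exposure from an extravascular dose = F × D_ev, so the equivalent IV dose is F × D_ev.
D_iv = F × D_ev = 0.735 × 400 = 294 mg

D_iv = 294 mg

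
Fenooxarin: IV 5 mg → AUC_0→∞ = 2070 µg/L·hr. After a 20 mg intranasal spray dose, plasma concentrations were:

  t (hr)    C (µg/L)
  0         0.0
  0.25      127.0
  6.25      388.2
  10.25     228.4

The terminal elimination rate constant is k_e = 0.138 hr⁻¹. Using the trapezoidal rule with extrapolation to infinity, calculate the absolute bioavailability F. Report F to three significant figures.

F = 0.537

Trapezoidal AUC_0→10.25 (intranasal spray):
  [0→0.25]: (0.0+127.0)/2 × 0.25 = 15.875
  [0.25→6.25]: (127.0+388.2)/2 × 6 = 1545.6
  [6.25→10.25]: (388.2+228.4)/2 × 4 = 1233.2
  Sum = 2794.675 µg/L·hr
Tail: C_last/k_e = 228.4/0.138 = 1655.072
AUC_0→∞ (intranasal spray) = 2794.675 + 1655.072 = 4449.747 µg/L·hr
F = (AUC_ev/D_ev)/(AUC_iv/D_iv) = (4449.747/20)/(2070/5) = 222.48735/414 = 0.5374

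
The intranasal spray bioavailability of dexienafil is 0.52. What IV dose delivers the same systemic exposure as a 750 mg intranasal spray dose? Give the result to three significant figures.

Systemic exposure from an extravascular dose = F × D_ev, so the equivalent IV dose is F × D_ev.
D_iv = F × D_ev = 0.52 × 750 = 390 mg

D_iv = 390 mg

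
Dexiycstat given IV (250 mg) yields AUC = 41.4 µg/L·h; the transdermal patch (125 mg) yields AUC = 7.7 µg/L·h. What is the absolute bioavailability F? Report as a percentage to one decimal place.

F = (AUC_ev / D_ev) / (AUC_iv / D_iv)
  = (7.7/125) / (41.4/250)
  = 0.0616 / 0.1656 = 0.3720
  = 37.20%

F = 37.2%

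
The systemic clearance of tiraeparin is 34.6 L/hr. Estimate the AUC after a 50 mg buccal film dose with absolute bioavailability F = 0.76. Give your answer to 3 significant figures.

AUC_0→∞ = F × Dose / CL
        = 0.76 × 50 / 34.6 = 1.09827 mg/L·hr

AUC = 1.10 mg/L·hr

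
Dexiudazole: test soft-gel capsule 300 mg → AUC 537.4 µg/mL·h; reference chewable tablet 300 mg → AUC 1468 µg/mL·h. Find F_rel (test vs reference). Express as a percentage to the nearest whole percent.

F_rel = (AUC_test/D_test) / (AUC_ref/D_ref)
      = (537.4/300) / (1468/300)
      = 1.79133 / 4.89333 = 0.3661 = 36.61%

F_rel = 37%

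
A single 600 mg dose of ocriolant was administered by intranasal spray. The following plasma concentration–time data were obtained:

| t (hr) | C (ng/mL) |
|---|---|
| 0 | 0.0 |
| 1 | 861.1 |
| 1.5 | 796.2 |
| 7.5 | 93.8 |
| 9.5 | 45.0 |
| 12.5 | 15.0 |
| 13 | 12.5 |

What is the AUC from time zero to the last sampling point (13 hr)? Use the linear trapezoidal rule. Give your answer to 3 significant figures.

Trapezoidal AUC_0→13:
  [0→1]: (0.0+861.1)/2 × 1 = 430.55
  [1→1.5]: (861.1+796.2)/2 × 0.5 = 414.325
  [1.5→7.5]: (796.2+93.8)/2 × 6 = 2670.0
  [7.5→9.5]: (93.8+45.0)/2 × 2 = 138.8
  [9.5→12.5]: (45.0+15.0)/2 × 3 = 90.0
  [12.5→13]: (15.0+12.5)/2 × 0.5 = 6.875
  Sum = 3750.55 ng/mL·hr

AUC = 3750 ng/mL·hr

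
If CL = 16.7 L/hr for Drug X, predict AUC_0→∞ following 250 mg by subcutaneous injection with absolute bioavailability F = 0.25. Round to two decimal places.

AUC_0→∞ = F × Dose / CL
        = 0.25 × 250 / 16.7 = 3.74251 mg/L·hr

AUC = 3.74 mg/L·hr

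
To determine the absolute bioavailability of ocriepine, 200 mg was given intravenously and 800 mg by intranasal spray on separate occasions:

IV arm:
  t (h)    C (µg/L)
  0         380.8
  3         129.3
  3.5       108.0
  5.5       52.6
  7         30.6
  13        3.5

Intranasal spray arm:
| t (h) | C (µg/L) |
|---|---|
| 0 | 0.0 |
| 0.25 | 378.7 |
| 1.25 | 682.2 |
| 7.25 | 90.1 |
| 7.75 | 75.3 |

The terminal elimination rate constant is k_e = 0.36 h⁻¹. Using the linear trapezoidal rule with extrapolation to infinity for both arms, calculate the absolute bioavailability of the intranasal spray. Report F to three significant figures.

Trapezoidal AUC_0→13 (IV):
  [0→3]: (380.8+129.3)/2 × 3 = 765.15
  [3→3.5]: (129.3+108.0)/2 × 0.5 = 59.325
  [3.5→5.5]: (108.0+52.6)/2 × 2 = 160.6
  [5.5→7]: (52.6+30.6)/2 × 1.5 = 62.4
  [7→13]: (30.6+3.5)/2 × 6 = 102.3
  Sum = 1149.775 µg/L·h
IV tail: 3.5/0.36 = 9.722; AUC_iv,0→∞ = 1149.775 + 9.722 = 1159.497 µg/L·h
Trapezoidal AUC_0→7.75 (intranasal spray):
  [0→0.25]: (0.0+378.7)/2 × 0.25 = 47.3375
  [0.25→1.25]: (378.7+682.2)/2 × 1 = 530.45
  [1.25→7.25]: (682.2+90.1)/2 × 6 = 2316.9
  [7.25→7.75]: (90.1+75.3)/2 × 0.5 = 41.35
  Sum = 2936.0375 µg/L·h
intranasal spray tail: 75.3/0.36 = 209.167; AUC_ev,0→∞ = 2936.0375 + 209.167 = 3145.2045 µg/L·h
F = (AUC_ev/D_ev)/(AUC_iv/D_iv) = (3145.2045/800)/(1159.497/200) = 3.93151/5.797485 = 0.6781

F = 0.678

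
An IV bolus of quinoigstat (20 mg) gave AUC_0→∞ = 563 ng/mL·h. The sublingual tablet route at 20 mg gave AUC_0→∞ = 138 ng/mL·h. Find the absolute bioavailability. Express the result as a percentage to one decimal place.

F = 24.5%

F = (AUC_ev / D_ev) / (AUC_iv / D_iv)
  = (138/20) / (563/20)
  = 6.9 / 28.15 = 0.2451
  = 24.51%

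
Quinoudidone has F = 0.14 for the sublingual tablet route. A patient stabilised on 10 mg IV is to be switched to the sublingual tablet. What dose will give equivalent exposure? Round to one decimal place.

D_sublingual = 71.4 mg

For equal systemic exposure: F × D_ev = D_iv
D_ev = D_iv / F = 10 / 0.14 = 71.4286 mg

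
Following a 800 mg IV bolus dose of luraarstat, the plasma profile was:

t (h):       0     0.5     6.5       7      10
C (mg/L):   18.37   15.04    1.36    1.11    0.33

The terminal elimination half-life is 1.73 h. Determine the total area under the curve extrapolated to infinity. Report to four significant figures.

Trapezoidal AUC_0→10:
  [0→0.5]: (18.37+15.04)/2 × 0.5 = 8.3525
  [0.5→6.5]: (15.04+1.36)/2 × 6 = 49.2
  [6.5→7]: (1.36+1.11)/2 × 0.5 = 0.6175
  [7→10]: (1.11+0.33)/2 × 3 = 2.16
  Sum = 60.33 mg/L·h
k_e = ln2 / t½ = 0.693147 / 1.73 = 0.4007 h^-1
Extrapolated tail: C_last / k_e = 0.33 / 0.4007 = 0.824
AUC_0→∞ = 60.33 + 0.824 = 61.154 mg/L·h

AUC = 61.15 mg/L·h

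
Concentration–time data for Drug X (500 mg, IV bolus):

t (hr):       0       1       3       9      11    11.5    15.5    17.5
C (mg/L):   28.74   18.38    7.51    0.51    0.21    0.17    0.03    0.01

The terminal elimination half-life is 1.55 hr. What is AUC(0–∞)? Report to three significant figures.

AUC = 74.8 mg/L·hr

Trapezoidal AUC_0→17.5:
  [0→1]: (28.74+18.38)/2 × 1 = 23.56
  [1→3]: (18.38+7.51)/2 × 2 = 25.89
  [3→9]: (7.51+0.51)/2 × 6 = 24.06
  [9→11]: (0.51+0.21)/2 × 2 = 0.72
  [11→11.5]: (0.21+0.17)/2 × 0.5 = 0.095
  [11.5→15.5]: (0.17+0.03)/2 × 4 = 0.4
  [15.5→17.5]: (0.03+0.01)/2 × 2 = 0.04
  Sum = 74.765 mg/L·hr
k_e = ln2 / t½ = 0.693147 / 1.55 = 0.4472 hr^-1
Extrapolated tail: C_last / k_e = 0.01 / 0.4472 = 0.022
AUC_0→∞ = 74.765 + 0.022 = 74.787 mg/L·hr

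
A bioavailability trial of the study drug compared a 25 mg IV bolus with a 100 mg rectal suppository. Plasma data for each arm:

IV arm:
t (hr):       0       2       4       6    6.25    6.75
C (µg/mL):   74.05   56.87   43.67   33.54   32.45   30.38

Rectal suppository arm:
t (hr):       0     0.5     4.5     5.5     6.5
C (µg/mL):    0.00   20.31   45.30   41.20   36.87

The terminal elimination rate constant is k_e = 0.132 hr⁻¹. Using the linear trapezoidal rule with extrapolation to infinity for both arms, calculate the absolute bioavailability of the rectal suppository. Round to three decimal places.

F = 0.221

Trapezoidal AUC_0→6.75 (IV):
  [0→2]: (74.05+56.87)/2 × 2 = 130.92
  [2→4]: (56.87+43.67)/2 × 2 = 100.54
  [4→6]: (43.67+33.54)/2 × 2 = 77.21
  [6→6.25]: (33.54+32.45)/2 × 0.25 = 8.24875
  [6.25→6.75]: (32.45+30.38)/2 × 0.5 = 15.7075
  Sum = 332.62625 µg/mL·hr
IV tail: 30.38/0.132 = 230.152; AUC_iv,0→∞ = 332.62625 + 230.152 = 562.77825 µg/mL·hr
Trapezoidal AUC_0→6.5 (rectal suppository):
  [0→0.5]: (0.00+20.31)/2 × 0.5 = 5.0775
  [0.5→4.5]: (20.31+45.30)/2 × 4 = 131.22
  [4.5→5.5]: (45.30+41.20)/2 × 1 = 43.25
  [5.5→6.5]: (41.20+36.87)/2 × 1 = 39.035
  Sum = 218.5825 µg/mL·hr
rectal suppository tail: 36.87/0.132 = 279.318; AUC_ev,0→∞ = 218.5825 + 279.318 = 497.9005 µg/mL·hr
F = (AUC_ev/D_ev)/(AUC_iv/D_iv) = (497.9005/100)/(562.77825/25) = 4.979005/22.51113 = 0.2212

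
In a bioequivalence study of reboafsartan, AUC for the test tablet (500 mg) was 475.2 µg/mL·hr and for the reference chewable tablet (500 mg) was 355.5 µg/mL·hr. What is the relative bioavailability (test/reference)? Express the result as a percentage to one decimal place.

F_rel = (AUC_test/D_test) / (AUC_ref/D_ref)
      = (475.2/500) / (355.5/500)
      = 0.9504 / 0.711 = 1.3367 = 133.67%

F_rel = 133.7%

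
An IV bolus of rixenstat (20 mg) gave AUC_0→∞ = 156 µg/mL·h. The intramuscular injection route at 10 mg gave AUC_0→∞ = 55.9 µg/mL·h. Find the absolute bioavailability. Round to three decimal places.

F = (AUC_ev / D_ev) / (AUC_iv / D_iv)
  = (55.9/10) / (156/20)
  = 5.59 / 7.8 = 0.7167

F = 0.717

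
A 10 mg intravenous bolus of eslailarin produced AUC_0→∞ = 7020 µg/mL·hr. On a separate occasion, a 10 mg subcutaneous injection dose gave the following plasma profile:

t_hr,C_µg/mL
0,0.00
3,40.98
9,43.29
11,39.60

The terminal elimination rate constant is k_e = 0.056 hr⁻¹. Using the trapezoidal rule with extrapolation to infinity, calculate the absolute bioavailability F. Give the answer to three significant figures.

Trapezoidal AUC_0→11 (subcutaneous injection):
  [0→3]: (0.00+40.98)/2 × 3 = 61.47
  [3→9]: (40.98+43.29)/2 × 6 = 252.81
  [9→11]: (43.29+39.60)/2 × 2 = 82.89
  Sum = 397.17 µg/mL·hr
Tail: C_last/k_e = 39.60/0.056 = 707.143
AUC_0→∞ (subcutaneous injection) = 397.17 + 707.143 = 1104.313 µg/mL·hr
F = (AUC_ev/D_ev)/(AUC_iv/D_iv) = (1104.313/10)/(7020/10) = 110.4313/702 = 0.1573

F = 0.157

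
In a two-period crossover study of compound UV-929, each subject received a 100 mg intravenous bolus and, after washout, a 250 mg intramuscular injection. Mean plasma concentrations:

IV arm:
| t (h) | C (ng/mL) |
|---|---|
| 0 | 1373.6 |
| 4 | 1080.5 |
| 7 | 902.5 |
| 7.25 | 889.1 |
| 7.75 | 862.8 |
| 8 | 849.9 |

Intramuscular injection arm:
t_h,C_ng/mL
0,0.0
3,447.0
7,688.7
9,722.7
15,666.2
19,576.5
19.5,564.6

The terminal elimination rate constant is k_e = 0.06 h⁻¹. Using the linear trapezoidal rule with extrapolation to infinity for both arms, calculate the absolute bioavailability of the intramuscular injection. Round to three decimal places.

Trapezoidal AUC_0→8 (IV):
  [0→4]: (1373.6+1080.5)/2 × 4 = 4908.2
  [4→7]: (1080.5+902.5)/2 × 3 = 2974.5
  [7→7.25]: (902.5+889.1)/2 × 0.25 = 223.95
  [7.25→7.75]: (889.1+862.8)/2 × 0.5 = 437.975
  [7.75→8]: (862.8+849.9)/2 × 0.25 = 214.0875
  Sum = 8758.7125 ng/mL·h
IV tail: 849.9/0.06 = 14165.000; AUC_iv,0→∞ = 8758.7125 + 14165.000 = 22923.7125 ng/mL·h
Trapezoidal AUC_0→19.5 (intramuscular injection):
  [0→3]: (0.0+447.0)/2 × 3 = 670.5
  [3→7]: (447.0+688.7)/2 × 4 = 2271.4
  [7→9]: (688.7+722.7)/2 × 2 = 1411.4
  [9→15]: (722.7+666.2)/2 × 6 = 4166.7
  [15→19]: (666.2+576.5)/2 × 4 = 2485.4
  [19→19.5]: (576.5+564.6)/2 × 0.5 = 285.275
  Sum = 11290.675 ng/mL·h
intramuscular injection tail: 564.6/0.06 = 9410.000; AUC_ev,0→∞ = 11290.675 + 9410.000 = 20700.675 ng/mL·h
F = (AUC_ev/D_ev)/(AUC_iv/D_iv) = (20700.675/250)/(22923.7125/100) = 82.8027/229.237 = 0.3612

F = 0.361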